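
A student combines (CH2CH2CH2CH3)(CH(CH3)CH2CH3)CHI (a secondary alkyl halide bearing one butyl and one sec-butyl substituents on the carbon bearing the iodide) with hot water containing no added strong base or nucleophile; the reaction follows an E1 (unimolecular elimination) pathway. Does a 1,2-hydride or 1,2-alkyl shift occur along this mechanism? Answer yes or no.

The first-formed carbocation is secondary.
The adjacent sec-butyl carbon already bears 2 other carbon substituents and has a hydrogen to migrate; after a 1,2-hydride shift from that carbon the positive charge sits on a tertiary centre.
Tertiary is more stable than secondary, so the shift occurs.

yes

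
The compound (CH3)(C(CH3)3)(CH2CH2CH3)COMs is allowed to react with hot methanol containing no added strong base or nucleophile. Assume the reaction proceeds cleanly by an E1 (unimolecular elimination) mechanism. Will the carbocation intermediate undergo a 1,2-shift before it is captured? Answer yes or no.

The first-formed carbocation is tertiary.
No single 1,2-shift to an adjacent carbon would produce a more-substituted cation than the one already present, so no rearrangement occurs.

no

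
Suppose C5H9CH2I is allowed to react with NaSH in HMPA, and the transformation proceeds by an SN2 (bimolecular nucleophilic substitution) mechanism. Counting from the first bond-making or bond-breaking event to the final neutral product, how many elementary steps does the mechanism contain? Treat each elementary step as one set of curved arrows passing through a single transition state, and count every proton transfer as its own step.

Step 1: The hydrosulfide nucleophile donates a lone pair from S to the α-carbon in a backside attack; simultaneously the C–I σ-bond breaks and both of its electrons leave with I⁻. One concerted step with inversion of configuration.
Total: 1 elementary step.

1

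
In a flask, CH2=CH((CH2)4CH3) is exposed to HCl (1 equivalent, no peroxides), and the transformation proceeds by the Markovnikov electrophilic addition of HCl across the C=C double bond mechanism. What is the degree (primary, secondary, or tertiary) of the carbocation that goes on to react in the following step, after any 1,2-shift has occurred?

secondary

Step 1: Protonation of the alkene by HCl: the π bond acts as the nucleophile and picks up H⁺, giving the more stable (Markovnikov) secondary carbocation. The H–Cl bond breaks heterolytically, releasing Cl⁻.
No single 1,2-shift to an adjacent carbon would give a more-substituted cation, so no rearrangement occurs.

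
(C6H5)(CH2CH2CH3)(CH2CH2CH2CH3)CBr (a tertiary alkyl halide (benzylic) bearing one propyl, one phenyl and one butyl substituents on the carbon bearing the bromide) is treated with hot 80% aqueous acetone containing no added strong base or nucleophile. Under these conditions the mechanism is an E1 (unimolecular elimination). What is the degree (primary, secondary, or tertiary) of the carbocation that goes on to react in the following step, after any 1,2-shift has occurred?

tertiary

Step 1: Unassisted departure of Br⁻ (taking the C–Br bonding pair) generates a tertiary carbocation.
No single 1,2-shift to an adjacent carbon would give a more-substituted cation, so no rearrangement occurs.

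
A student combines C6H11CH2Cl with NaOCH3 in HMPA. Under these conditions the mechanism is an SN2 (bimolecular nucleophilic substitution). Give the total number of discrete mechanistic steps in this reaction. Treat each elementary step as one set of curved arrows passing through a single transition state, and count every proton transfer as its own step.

1

Step 1: CH3O⁻ attacks the back face of the α-carbon while Cl⁻ departs with the C–Cl bonding pair — a single concerted displacement through a pentacoordinate transition state.
Total: 1 elementary step.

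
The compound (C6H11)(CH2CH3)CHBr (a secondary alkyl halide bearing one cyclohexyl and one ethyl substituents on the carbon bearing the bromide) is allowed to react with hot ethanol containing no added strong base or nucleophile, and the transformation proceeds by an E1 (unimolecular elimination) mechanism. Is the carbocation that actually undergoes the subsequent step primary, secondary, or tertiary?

Step 1: Rate-determining heterolysis of the C–Br bond gives Br⁻ and a secondary carbocation.
Step 2: A 1,2-hydride shift from the adjacent cyclohexyl carbon moves the positive charge from the secondary centre to an adjacent carbon, generating a more stable tertiary carbocation.
The cation rearranges from secondary to tertiary via a 1,2-hydride shift from the adjacent cyclohexyl carbon; the tertiary cation is what reacts next.

tertiary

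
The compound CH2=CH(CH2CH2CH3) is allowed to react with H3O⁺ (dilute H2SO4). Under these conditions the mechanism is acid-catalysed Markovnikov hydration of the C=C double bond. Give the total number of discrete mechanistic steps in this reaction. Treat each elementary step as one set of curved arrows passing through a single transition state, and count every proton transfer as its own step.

3

Step 1: Protonation of the alkene by H3O⁺: the π bond acts as the nucleophile and picks up H⁺, giving the more stable (Markovnikov) secondary carbocation. H2O is released.
(No 1,2-shift: no single shift to an adjacent carbon would give a more stable cation.)
Step 2: Water acts as the nucleophile: an oxygen lone pair bonds to the cationic carbon, giving an oxonium-ion intermediate.
Step 3: Deprotonation of the oxonium ion by a water molecule delivers the neutral alcohol and regenerates the acid catalyst.
Total: 3 elementary steps.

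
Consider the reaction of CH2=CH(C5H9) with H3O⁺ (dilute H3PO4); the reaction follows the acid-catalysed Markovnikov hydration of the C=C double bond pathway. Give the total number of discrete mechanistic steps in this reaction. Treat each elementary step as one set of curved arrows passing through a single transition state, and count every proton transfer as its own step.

4

Step 1: The π electrons of the C=C bond attack a proton of H3O⁺; Markovnikov addition places the new C–H on the less-substituted alkene carbon, so the positive charge ends up on the more-substituted carbon — a secondary carbocation. H2O is released.
Step 2: A 1,2-hydride shift from the adjacent cyclopentyl carbon moves the positive charge from the secondary centre to an adjacent carbon, generating a more stable tertiary carbocation.
Step 3: Nucleophilic capture of the cation by H2O produces the protonated alcohol (an oxonium ion).
Step 4: Deprotonation of the oxonium ion by a water molecule delivers the neutral alcohol and regenerates the acid catalyst.
Total: 4 elementary steps.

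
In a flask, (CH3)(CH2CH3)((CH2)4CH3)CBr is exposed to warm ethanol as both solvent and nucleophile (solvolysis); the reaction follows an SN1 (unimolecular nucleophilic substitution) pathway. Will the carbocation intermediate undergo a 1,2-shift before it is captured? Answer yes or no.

The first-formed carbocation is tertiary.
No single 1,2-shift to an adjacent carbon would produce a more-substituted cation than the one already present, so no rearrangement occurs.

no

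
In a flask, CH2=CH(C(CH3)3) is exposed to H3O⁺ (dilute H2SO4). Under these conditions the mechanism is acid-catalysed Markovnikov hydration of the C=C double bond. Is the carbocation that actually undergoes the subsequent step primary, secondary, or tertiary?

Step 1: Electrophilic addition begins with the π(C=C) electrons forming a bond to the proton of H3O⁺. Following Markovnikov's rule, the resulting cation is secondary. H2O is released.
Step 2: A 1,2-methyl shift from the adjacent tert-butyl carbon moves the positive charge from the secondary centre to an adjacent carbon, generating a more stable tertiary carbocation.
The cation rearranges from secondary to tertiary via a 1,2-methyl shift from the adjacent tert-butyl carbon; the tertiary cation is what reacts next.

tertiary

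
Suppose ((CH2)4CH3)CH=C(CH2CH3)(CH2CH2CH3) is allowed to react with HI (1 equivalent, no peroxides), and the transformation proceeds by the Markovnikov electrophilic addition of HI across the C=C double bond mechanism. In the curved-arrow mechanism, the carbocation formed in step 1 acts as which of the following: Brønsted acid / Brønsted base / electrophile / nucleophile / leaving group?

electrophile

Step 2: The I⁻ anion donates a lone pair to the carbocation, forming the new C–I σ-bond and giving the neutral alkyl halide.
The carbocation formed in step 1 accepts an electron pair into an empty or π* orbital — it is the electrophile.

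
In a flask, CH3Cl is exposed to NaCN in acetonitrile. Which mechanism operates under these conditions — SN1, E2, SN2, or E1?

SN2

Conditions: a methyl substrate with a strong nucleophile in the polar aprotic solvent acetonitrile.
These conditions are the textbook signature of the SN2 pathway.
An unhindered substrate with a strong nucleophile in a polar aprotic solvent favours one-step backside displacement.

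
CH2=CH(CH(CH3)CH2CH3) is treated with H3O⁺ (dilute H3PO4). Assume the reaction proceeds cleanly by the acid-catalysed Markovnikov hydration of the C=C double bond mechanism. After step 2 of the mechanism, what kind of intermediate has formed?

tertiary carbocation

Step 1: The π electrons of the C=C bond attack a proton of H3O⁺; Markovnikov addition places the new C–H on the less-substituted alkene carbon, so the positive charge ends up on the more-substituted carbon — a secondary carbocation. H2O is released.
Step 2: A 1,2-hydride shift from the adjacent sec-butyl carbon moves the positive charge from the secondary centre to an adjacent carbon, generating a more stable tertiary carbocation.
After step 2 the species present is a tertiary carbocation.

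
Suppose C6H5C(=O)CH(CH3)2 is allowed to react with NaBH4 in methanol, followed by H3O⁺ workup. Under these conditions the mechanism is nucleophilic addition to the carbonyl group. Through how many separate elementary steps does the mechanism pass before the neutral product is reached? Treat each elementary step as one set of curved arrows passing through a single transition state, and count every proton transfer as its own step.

2

Step 1: H⁻ (delivered from BH4⁻) attacks the sp² carbonyl carbon; the C=O π bond breaks and the electrons end up as a lone pair on the alkoxide oxygen of the tetrahedral intermediate.
Step 2: On H3O⁺ workup the alkoxide oxygen is protonated, giving an alcohol.
Total: 2 elementary steps.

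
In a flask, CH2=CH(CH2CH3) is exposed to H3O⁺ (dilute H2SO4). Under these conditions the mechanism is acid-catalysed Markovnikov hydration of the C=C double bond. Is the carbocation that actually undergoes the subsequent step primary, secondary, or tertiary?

Step 1: Electrophilic addition begins with the π(C=C) electrons forming a bond to the proton of H3O⁺. Following Markovnikov's rule, the resulting cation is secondary. H2O is released.
No single 1,2-shift to an adjacent carbon would give a more-substituted cation, so no rearrangement occurs.

secondary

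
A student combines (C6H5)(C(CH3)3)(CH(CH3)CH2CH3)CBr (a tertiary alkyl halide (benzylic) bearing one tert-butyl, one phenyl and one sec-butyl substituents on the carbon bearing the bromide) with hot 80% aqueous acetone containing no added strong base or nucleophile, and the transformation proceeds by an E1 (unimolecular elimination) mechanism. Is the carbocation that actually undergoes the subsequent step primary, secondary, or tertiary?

tertiary

Step 1: The C–Br bond breaks with both electrons going to the bromide; Br⁻ leaves and a tertiary carbocation remains.
No single 1,2-shift to an adjacent carbon would give a more-substituted cation, so no rearrangement occurs.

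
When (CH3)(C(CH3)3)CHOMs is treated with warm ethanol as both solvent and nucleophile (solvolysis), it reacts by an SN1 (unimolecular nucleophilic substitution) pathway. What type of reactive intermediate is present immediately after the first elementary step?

secondary carbocation

Step 1: Unassisted departure of MsO⁻ (taking the C–O bonding pair) generates a secondary carbocation.
After step 1 the species present is a secondary carbocation.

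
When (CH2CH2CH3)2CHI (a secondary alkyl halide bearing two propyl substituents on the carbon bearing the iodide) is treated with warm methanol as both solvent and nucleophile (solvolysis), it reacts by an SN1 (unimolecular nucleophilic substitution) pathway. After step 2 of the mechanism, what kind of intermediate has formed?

Step 1: Ionisation: the C–I σ-bond cleaves heterolytically; both bonding electrons depart with I⁻, leaving a secondary carbocation at the α-carbon.
Step 2: Nucleophilic capture: the oxygen of CH3OH bonds to the cationic carbon, producing an oxonium-ion intermediate.
After step 2 the species present is an oxonium ion.

oxonium ion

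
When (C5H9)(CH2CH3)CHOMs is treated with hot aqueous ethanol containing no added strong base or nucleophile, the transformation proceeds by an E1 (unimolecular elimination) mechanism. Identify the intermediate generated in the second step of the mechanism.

tertiary carbocation

Step 1: The C–O bond breaks with both electrons going to the mesylate; MsO⁻ leaves and a secondary carbocation remains.
Step 2: Carbocation rearrangement: a 1,2-hydride shift from the adjacent cyclopentyl carbon converts the initially-formed secondary cation into the more stable tertiary cation.
After step 2 the species present is a tertiary carbocation.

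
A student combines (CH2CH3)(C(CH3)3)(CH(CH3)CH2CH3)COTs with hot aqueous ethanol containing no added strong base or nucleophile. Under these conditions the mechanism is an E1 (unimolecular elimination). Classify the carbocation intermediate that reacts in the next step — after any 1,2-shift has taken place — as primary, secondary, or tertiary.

tertiary

Step 1: The C–O bond breaks with both electrons going to the tosylate; TsO⁻ leaves and a tertiary carbocation remains.
No single 1,2-shift to an adjacent carbon would give a more-substituted cation, so no rearrangement occurs.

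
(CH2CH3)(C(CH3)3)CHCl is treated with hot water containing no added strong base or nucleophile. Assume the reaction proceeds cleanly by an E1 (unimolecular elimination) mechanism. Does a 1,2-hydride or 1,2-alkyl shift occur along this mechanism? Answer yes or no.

yes

The first-formed carbocation is secondary.
The adjacent tert-butyl carbon has no hydrogen but bears methyl groups; migration of one methyl with its bonding pair (a 1,2-methyl shift) places the charge on a tertiary centre.
Tertiary is more stable than secondary, so the shift occurs.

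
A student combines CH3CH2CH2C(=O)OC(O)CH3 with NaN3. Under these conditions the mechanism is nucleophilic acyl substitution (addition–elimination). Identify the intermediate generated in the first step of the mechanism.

Step 1: A lone pair on the N of N3⁻ attacks the electrophilic acyl carbon; the π(C=O) electrons move onto oxygen, giving a tetrahedral intermediate.
After step 1 the species present is a tetrahedral intermediate.

tetrahedral intermediate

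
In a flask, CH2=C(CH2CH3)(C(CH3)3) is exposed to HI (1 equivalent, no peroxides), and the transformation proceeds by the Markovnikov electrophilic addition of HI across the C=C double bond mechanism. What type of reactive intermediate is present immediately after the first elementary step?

tertiary carbocation

Step 1: Electrophilic addition begins with the π(C=C) electrons forming a bond to the proton of HI. Following Markovnikov's rule, the resulting cation is tertiary. The H–I bond breaks heterolytically, releasing I⁻.
After step 1 the species present is a tertiary carbocation.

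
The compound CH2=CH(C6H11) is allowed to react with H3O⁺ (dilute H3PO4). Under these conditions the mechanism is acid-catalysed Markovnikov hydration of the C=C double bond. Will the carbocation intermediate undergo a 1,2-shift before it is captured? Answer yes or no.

yes

The first-formed carbocation is secondary.
The adjacent cyclohexyl carbon already bears 2 other carbon substituents and has a hydrogen to migrate; after a 1,2-hydride shift from that carbon the positive charge sits on a tertiary centre.
Tertiary is more stable than secondary, so the shift occurs.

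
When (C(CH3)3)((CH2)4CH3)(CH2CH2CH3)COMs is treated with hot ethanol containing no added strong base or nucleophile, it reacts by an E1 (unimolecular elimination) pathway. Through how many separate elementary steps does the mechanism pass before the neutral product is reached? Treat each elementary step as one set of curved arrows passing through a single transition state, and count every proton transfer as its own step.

2

Step 1: Unassisted departure of MsO⁻ (taking the C–O bonding pair) generates a tertiary carbocation.
(No 1,2-shift: no single shift to an adjacent carbon would give a more stable cation.)
Step 2: A weak base (an ethanol molecule from the solvent) removes a proton from a carbon adjacent to the cationic centre; the electrons of that C–H bond become the new π(C=C) bond, giving the alkene.
Total: 2 elementary steps.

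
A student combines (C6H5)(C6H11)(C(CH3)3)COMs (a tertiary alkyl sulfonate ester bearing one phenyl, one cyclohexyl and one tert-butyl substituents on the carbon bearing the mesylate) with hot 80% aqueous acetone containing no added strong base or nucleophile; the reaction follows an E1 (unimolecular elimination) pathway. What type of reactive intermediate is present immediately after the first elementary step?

tertiary carbocation

Step 1: The C–O bond breaks with both electrons going to the mesylate; MsO⁻ leaves and a tertiary carbocation remains.
After step 1 the species present is a tertiary carbocation.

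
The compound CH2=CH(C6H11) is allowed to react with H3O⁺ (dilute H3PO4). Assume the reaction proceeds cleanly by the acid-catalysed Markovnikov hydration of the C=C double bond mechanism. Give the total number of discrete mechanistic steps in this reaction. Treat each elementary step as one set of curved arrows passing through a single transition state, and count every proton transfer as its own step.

4

Step 1: Electrophilic addition begins with the π(C=C) electrons forming a bond to the proton of H3O⁺. Following Markovnikov's rule, the resulting cation is secondary. H2O is released.
Step 2: A hydride (H with its bonding pair) migrates from the adjacent cyclohexyl carbon to the cationic centre — a 1,2-hydride shift — upgrading the secondary cation to a tertiary one.
Step 3: Nucleophilic capture of the cation by H2O produces the protonated alcohol (an oxonium ion).
Step 4: Deprotonation of the oxonium ion by a water molecule delivers the neutral alcohol and regenerates the acid catalyst.
Total: 4 elementary steps.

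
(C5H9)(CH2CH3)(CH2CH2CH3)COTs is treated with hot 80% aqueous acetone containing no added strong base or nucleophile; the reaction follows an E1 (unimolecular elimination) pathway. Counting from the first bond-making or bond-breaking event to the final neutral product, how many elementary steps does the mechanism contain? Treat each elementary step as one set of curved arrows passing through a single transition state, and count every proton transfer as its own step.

2

Step 1: Unassisted departure of TsO⁻ (taking the C–O bonding pair) generates a tertiary carbocation.
(No 1,2-shift: no single shift to an adjacent carbon would give a more stable cation.)
Step 2: A weak base (a water molecule from the solvent) removes a proton from a carbon adjacent to the cationic centre; the electrons of that C–H bond become the new π(C=C) bond, giving the alkene.
Total: 2 elementary steps.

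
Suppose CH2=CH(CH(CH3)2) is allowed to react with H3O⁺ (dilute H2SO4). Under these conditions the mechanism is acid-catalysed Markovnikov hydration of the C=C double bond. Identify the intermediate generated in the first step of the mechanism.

Step 1: Electrophilic addition begins with the π(C=C) electrons forming a bond to the proton of H3O⁺. Following Markovnikov's rule, the resulting cation is secondary. H2O is released.
After step 1 the species present is a secondary carbocation.

secondary carbocation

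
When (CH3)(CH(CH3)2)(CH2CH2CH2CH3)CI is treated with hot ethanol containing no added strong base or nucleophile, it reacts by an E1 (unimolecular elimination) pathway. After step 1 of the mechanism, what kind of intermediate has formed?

Step 1: Ionisation: the C–I σ-bond cleaves heterolytically; both bonding electrons depart with I⁻, leaving a tertiary carbocation at the α-carbon.
After step 1 the species present is a tertiary carbocation.

tertiary carbocation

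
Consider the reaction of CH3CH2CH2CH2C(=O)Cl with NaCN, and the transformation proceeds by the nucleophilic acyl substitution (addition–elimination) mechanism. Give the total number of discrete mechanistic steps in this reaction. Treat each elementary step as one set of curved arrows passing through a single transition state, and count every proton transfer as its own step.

Step 1: CN⁻ adds to the carbonyl carbon; the C=O π electrons shift onto oxygen and a tetrahedral alkoxide intermediate forms.
Step 2: An oxygen lone pair re-forms the C=O π bond as the C–Cl σ-bond breaks; Cl⁻ is expelled.
Total: 2 elementary steps.

2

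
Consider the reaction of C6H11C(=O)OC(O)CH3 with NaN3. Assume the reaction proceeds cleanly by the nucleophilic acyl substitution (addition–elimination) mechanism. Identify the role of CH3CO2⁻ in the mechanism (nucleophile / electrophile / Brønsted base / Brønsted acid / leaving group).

Step 2: Elimination step: re-formation of the carbonyl π bond drives out CH3CO2⁻, giving the new acyl compound.
CH3CO2⁻ departs with both electrons of the breaking σ-bond — that is the definition of a leaving group.

leaving group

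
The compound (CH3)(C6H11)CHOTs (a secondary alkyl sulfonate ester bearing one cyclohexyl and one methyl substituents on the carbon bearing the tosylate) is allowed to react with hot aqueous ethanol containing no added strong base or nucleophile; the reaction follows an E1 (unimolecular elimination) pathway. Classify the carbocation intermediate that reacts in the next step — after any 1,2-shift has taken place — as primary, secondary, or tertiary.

Step 1: Ionisation: the C–O σ-bond cleaves heterolytically; both bonding electrons depart with TsO⁻, leaving a secondary carbocation at the α-carbon.
Step 2: A 1,2-hydride shift from the adjacent cyclohexyl carbon moves the positive charge from the secondary centre to an adjacent carbon, generating a more stable tertiary carbocation.
The cation rearranges from secondary to tertiary via a 1,2-hydride shift from the adjacent cyclohexyl carbon; the tertiary cation is what reacts next.

tertiary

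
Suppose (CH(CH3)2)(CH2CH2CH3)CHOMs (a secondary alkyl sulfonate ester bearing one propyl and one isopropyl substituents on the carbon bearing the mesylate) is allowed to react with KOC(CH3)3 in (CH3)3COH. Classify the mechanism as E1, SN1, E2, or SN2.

Conditions: a strong/bulky base with a secondary substrate bearing a β-hydrogen.
These conditions are the textbook signature of the E2 pathway.
A strong (often hindered) base removes a β-H in concert with loss of the leaving group — bimolecular elimination.

E2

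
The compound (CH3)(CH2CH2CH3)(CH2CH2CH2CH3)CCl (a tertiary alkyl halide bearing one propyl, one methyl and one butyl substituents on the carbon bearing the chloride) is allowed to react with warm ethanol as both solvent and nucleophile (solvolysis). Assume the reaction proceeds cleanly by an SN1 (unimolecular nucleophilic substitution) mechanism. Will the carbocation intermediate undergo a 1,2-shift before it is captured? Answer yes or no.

no

The first-formed carbocation is tertiary.
No single 1,2-shift to an adjacent carbon would produce a more-substituted cation than the one already present, so no rearrangement occurs.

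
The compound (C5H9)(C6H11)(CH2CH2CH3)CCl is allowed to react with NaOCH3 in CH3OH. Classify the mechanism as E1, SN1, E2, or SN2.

E2

Conditions: a strong base with a tertiary substrate bearing a β-hydrogen.
These conditions are the textbook signature of the E2 pathway.
A strong (often hindered) base removes a β-H in concert with loss of the leaving group — bimolecular elimination.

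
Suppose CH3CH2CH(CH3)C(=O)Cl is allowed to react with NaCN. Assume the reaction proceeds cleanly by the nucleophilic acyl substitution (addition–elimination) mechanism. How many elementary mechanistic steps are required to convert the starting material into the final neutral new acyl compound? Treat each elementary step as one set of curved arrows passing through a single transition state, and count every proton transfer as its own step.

2

Step 1: Nucleophilic addition of CN⁻ to the acyl carbon breaks the π(C=O) bond and yields a tetrahedral, anionic intermediate.
Step 2: Collapse of the tetrahedral intermediate: the alkoxide oxygen pushes its lone pair back to re-form C=O while Cl⁻ leaves.
Total: 2 elementary steps.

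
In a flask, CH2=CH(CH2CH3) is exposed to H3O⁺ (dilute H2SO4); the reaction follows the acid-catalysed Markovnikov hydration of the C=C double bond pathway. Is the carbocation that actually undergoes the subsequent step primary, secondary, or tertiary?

Step 1: Protonation of the alkene by H3O⁺: the π bond acts as the nucleophile and picks up H⁺, giving the more stable (Markovnikov) secondary carbocation. H2O is released.
No single 1,2-shift to an adjacent carbon would give a more-substituted cation, so no rearrangement occurs.

secondary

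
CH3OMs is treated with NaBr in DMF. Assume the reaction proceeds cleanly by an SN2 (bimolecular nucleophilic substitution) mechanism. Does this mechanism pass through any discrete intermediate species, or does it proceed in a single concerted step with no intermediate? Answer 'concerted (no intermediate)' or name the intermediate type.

concerted (no intermediate)

Backside attack by Br⁻ on the carbon bearing the mesylate: the new C–Br bond forms as the C–O bond breaks, with Walden inversion at carbon.
All bond changes occur in one transition state; no discrete intermediate is formed.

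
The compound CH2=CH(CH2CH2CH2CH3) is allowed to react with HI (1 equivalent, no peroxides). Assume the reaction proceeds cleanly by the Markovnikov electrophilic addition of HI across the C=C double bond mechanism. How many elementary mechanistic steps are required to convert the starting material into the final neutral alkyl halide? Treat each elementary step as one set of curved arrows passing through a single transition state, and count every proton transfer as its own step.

2

Step 1: Protonation of the alkene by HI: the π bond acts as the nucleophile and picks up H⁺, giving the more stable (Markovnikov) secondary carbocation. The H–I bond breaks heterolytically, releasing I⁻.
(No 1,2-shift: no single shift to an adjacent carbon would give a more stable cation.)
Step 2: I⁻ captures the cation: a lone pair on I⁻ fills the empty p orbital, producing the alkyl halide product.
Total: 2 elementary steps.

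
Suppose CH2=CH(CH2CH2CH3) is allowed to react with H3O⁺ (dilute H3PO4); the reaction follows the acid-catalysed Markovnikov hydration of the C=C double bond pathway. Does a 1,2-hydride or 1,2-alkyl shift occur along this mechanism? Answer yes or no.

The first-formed carbocation is secondary.
No single 1,2-shift to an adjacent carbon would produce a more-substituted cation than the one already present, so no rearrangement occurs.

no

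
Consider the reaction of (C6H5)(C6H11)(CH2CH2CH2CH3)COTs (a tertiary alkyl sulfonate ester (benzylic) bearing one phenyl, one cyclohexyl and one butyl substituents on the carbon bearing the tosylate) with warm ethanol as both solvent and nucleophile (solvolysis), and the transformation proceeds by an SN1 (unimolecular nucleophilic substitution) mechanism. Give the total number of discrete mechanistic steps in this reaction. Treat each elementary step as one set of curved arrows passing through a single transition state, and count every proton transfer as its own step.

Step 1: Unassisted departure of TsO⁻ (taking the C–O bonding pair) generates a tertiary carbocation.
(No 1,2-shift: no single shift to an adjacent carbon would give a more stable cation.)
Step 2: CH3CH2OH donates an oxygen lone pair into the empty p orbital of the cation, giving a protonated ether (an oxonium ion).
Step 3: Proton transfer from the O–H of the oxonium ion to a solvent molecule delivers the neutral ether.
Total: 3 elementary steps.

3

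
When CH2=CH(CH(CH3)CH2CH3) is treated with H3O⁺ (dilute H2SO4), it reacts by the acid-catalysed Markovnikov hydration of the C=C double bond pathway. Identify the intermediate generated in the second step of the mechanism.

tertiary carbocation

Step 1: The π electrons of the C=C bond attack a proton of H3O⁺; Markovnikov addition places the new C–H on the less-substituted alkene carbon, so the positive charge ends up on the more-substituted carbon — a secondary carbocation. H2O is released.
Step 2: Carbocation rearrangement: a 1,2-hydride shift from the adjacent sec-butyl carbon converts the initially-formed secondary cation into the more stable tertiary cation.
After step 2 the species present is a tertiary carbocation.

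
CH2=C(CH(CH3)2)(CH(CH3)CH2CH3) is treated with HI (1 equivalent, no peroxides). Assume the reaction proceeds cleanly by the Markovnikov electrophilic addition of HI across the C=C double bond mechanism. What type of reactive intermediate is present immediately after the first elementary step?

Step 1: Protonation of the alkene by HI: the π bond acts as the nucleophile and picks up H⁺, giving the more stable (Markovnikov) tertiary carbocation. The H–I bond breaks heterolytically, releasing I⁻.
After step 1 the species present is a tertiary carbocation.

tertiary carbocation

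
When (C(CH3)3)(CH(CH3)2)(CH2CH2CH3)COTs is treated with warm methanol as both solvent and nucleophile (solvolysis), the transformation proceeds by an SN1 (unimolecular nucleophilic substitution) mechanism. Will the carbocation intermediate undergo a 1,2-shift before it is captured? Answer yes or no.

The first-formed carbocation is tertiary.
No single 1,2-shift to an adjacent carbon would produce a more-substituted cation than the one already present, so no rearrangement occurs.

no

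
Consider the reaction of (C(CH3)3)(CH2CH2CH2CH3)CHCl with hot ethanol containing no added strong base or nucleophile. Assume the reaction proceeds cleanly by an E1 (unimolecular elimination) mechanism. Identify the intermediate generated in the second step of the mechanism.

tertiary carbocation

Step 1: Rate-determining heterolysis of the C–Cl bond gives Cl⁻ and a secondary carbocation.
Step 2: A methyl group with its bonding pair migrates from the adjacent tert-butyl carbon to the cationic centre — a 1,2-methyl shift — upgrading the secondary cation to a tertiary one.
After step 2 the species present is a tertiary carbocation.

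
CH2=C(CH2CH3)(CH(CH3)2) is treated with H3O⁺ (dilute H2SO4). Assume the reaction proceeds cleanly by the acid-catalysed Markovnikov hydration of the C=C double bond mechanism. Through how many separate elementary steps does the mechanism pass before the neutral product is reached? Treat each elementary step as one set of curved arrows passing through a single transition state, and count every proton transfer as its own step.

3

Step 1: Protonation of the alkene by H3O⁺: the π bond acts as the nucleophile and picks up H⁺, giving the more stable (Markovnikov) tertiary carbocation. H2O is released.
(No 1,2-shift: no single shift to an adjacent carbon would give a more stable cation.)
Step 2: Water acts as the nucleophile: an oxygen lone pair bonds to the cationic carbon, giving an oxonium-ion intermediate.
Step 3: Proton transfer from the O–H of the oxonium ion to H2O completes the catalytic cycle and yields the alcohol.
Total: 3 elementary steps.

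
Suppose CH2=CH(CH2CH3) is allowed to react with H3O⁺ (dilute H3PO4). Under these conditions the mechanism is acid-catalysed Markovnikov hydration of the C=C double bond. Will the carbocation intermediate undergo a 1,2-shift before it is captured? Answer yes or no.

no

The first-formed carbocation is secondary.
No single 1,2-shift to an adjacent carbon would produce a more-substituted cation than the one already present, so no rearrangement occurs.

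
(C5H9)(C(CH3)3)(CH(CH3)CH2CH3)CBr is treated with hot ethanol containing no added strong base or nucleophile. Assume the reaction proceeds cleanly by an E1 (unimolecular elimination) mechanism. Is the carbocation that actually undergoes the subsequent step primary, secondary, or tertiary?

tertiary

Step 1: Unassisted departure of Br⁻ (taking the C–Br bonding pair) generates a tertiary carbocation.
No single 1,2-shift to an adjacent carbon would give a more-substituted cation, so no rearrangement occurs.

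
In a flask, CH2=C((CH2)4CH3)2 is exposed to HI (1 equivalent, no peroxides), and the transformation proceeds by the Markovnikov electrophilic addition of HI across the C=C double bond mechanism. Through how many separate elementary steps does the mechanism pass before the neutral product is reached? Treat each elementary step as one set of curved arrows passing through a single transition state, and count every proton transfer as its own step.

2

Step 1: The π electrons of the C=C bond attack a proton of HI; Markovnikov addition places the new C–H on the less-substituted alkene carbon, so the positive charge ends up on the more-substituted carbon — a tertiary carbocation. The H–I bond breaks heterolytically, releasing I⁻.
(No 1,2-shift: no single shift to an adjacent carbon would give a more stable cation.)
Step 2: The I⁻ anion donates a lone pair to the carbocation, forming the new C–I σ-bond and giving the neutral alkyl halide.
Total: 2 elementary steps.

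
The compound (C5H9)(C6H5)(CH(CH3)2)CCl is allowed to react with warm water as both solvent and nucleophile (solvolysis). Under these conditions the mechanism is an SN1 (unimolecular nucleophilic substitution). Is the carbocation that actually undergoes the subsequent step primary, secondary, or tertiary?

tertiary

Step 1: Ionisation: the C–Cl σ-bond cleaves heterolytically; both bonding electrons depart with Cl⁻, leaving a tertiary carbocation at the α-carbon.
No single 1,2-shift to an adjacent carbon would give a more-substituted cation, so no rearrangement occurs.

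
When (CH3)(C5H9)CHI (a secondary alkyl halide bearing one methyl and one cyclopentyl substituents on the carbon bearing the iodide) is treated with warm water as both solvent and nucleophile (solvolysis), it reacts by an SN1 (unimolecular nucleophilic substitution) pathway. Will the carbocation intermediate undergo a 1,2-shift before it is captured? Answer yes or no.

yes

The first-formed carbocation is secondary.
The adjacent cyclopentyl carbon already bears 2 other carbon substituents and has a hydrogen to migrate; after a 1,2-hydride shift from that carbon the positive charge sits on a tertiary centre.
Tertiary is more stable than secondary, so the shift occurs.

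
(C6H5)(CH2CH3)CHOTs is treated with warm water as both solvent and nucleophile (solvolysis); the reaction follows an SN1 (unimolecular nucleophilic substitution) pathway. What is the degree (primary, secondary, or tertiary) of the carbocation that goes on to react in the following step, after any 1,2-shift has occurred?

secondary

Step 1: Ionisation: the C–O σ-bond cleaves heterolytically; both bonding electrons depart with TsO⁻, leaving a secondary carbocation at the α-carbon.
No single 1,2-shift to an adjacent carbon would give a more-substituted cation, so no rearrangement occurs.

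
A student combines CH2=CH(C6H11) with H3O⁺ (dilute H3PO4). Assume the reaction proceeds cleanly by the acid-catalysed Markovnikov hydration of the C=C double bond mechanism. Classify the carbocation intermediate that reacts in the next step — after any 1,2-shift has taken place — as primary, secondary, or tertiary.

tertiary

Step 1: Protonation of the alkene by H3O⁺: the π bond acts as the nucleophile and picks up H⁺, giving the more stable (Markovnikov) secondary carbocation. H2O is released.
Step 2: A 1,2-hydride shift from the adjacent cyclohexyl carbon moves the positive charge from the secondary centre to an adjacent carbon, generating a more stable tertiary carbocation.
The cation rearranges from secondary to tertiary via a 1,2-hydride shift from the adjacent cyclohexyl carbon; the tertiary cation is what reacts next.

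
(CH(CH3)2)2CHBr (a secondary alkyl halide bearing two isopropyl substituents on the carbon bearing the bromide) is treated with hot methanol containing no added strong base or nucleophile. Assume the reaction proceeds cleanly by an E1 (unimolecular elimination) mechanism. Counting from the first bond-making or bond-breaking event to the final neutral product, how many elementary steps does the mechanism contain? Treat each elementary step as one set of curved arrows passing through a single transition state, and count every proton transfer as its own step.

3

Step 1: Ionisation: the C–Br σ-bond cleaves heterolytically; both bonding electrons depart with Br⁻, leaving a secondary carbocation at the α-carbon.
Step 2: Carbocation rearrangement: a 1,2-hydride shift from the adjacent isopropyl carbon converts the initially-formed secondary cation into the more stable tertiary cation.
Step 3: A methanol molecule (solvent) deprotonates a β-carbon; as the C–H bond breaks, those electrons form the new alkene π bond.
Total: 3 elementary steps.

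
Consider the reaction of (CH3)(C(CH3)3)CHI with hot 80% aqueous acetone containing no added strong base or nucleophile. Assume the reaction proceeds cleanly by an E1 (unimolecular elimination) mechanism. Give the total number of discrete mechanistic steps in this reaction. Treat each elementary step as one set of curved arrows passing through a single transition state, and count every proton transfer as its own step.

Step 1: Rate-determining heterolysis of the C–I bond gives I⁻ and a secondary carbocation.
Step 2: Carbocation rearrangement: a 1,2-methyl shift from the adjacent tert-butyl carbon converts the initially-formed secondary cation into the more stable tertiary cation.
Step 3: A water molecule (solvent) deprotonates a β-carbon; as the C–H bond breaks, those electrons form the new alkene π bond.
Total: 3 elementary steps.

3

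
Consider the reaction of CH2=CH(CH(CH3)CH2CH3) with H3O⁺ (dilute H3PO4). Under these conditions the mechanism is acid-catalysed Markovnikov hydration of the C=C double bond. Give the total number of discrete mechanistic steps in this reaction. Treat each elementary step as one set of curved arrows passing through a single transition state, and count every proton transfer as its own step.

Step 1: Protonation of the alkene by H3O⁺: the π bond acts as the nucleophile and picks up H⁺, giving the more stable (Markovnikov) secondary carbocation. H2O is released.
Step 2: Carbocation rearrangement: a 1,2-hydride shift from the adjacent sec-butyl carbon converts the initially-formed secondary cation into the more stable tertiary cation.
Step 3: A lone pair on the oxygen of H2O attacks the carbocation, forming a C–O bond and an oxonium ion (a protonated alcohol).
Step 4: H2O removes a proton from the oxonium oxygen, regenerating H3O⁺ and giving the neutral alcohol.
Total: 4 elementary steps.

4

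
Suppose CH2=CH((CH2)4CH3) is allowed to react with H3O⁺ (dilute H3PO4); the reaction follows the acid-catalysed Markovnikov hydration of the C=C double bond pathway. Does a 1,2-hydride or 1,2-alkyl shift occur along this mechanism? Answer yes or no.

no

The first-formed carbocation is secondary.
No single 1,2-shift to an adjacent carbon would produce a more-substituted cation than the one already present, so no rearrangement occurs.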